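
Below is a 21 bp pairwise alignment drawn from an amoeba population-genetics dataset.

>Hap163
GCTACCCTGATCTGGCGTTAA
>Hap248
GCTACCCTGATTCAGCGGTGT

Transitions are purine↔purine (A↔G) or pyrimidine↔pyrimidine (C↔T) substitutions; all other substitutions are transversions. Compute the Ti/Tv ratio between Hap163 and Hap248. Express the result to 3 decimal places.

2.000

The sequences differ at positions 12 (C/T, transition), 13 (T/C, transition), 14 (G/A, transition), 18 (T/G, transversion), 20 (A/G, transition), 21 (A/T, transversion).
Of the 6 differences, 4 transitions and 2 transversions, so Ti/Tv = 4/2 = 2.000.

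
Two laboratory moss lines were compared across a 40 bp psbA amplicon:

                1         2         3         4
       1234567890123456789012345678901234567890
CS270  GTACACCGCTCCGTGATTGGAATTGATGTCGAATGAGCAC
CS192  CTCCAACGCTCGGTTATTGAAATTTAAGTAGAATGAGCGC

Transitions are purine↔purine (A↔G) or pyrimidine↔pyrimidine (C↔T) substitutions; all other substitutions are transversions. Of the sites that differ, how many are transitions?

2

The sequences differ at positions 1 (G/C, transversion), 3 (A/C, transversion), 6 (C/A, transversion), 12 (C/G, transversion), 15 (G/T, transversion), 20 (G/A, transition), 25 (G/T, transversion), 27 (T/A, transversion), 30 (C/A, transversion), 39 (A/G, transition).
Of the 10 differences, 2 transitions and 8 transversions, so the answer is 2.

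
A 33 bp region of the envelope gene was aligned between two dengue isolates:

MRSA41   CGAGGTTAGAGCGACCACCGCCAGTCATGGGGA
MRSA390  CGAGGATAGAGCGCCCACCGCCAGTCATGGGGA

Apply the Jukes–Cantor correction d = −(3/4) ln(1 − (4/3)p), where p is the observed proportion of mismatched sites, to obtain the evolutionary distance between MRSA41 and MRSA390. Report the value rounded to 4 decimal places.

The sequences differ at positions 6 (T/A), 14 (A/C).
p = 2/33 = 0.060606.
d = −0.75 · ln(1 − (4/3)·0.060606) = −0.75 · ln(0.919192) = −0.75 · (-0.084260) = 0.0632.

0.0632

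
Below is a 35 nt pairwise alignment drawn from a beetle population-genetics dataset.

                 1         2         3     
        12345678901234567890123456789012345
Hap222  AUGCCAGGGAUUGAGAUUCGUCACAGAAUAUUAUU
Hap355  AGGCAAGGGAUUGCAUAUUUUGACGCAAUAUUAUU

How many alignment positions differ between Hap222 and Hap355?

Differing sites — 2:U/G; 5:C/A; 14:A/C; 15:G/A; 16:A/U; 17:U/A; 19:C/U; 20:G/U; 22:C/G; 25:A/G; 26:G/C.
That gives 11 mismatches out of 35 aligned sites, so the Hamming distance is 11.

11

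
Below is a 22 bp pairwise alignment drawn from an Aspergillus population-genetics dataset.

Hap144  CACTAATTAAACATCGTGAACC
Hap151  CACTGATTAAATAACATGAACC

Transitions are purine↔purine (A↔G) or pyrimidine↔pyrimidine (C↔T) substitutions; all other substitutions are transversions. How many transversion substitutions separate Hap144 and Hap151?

1

The sequences differ at positions 5 (A/G, transition), 12 (C/T, transition), 14 (T/A, transversion), 16 (G/A, transition).
Of the 4 differences, 3 transitions and 1 transversion, so the answer is 1.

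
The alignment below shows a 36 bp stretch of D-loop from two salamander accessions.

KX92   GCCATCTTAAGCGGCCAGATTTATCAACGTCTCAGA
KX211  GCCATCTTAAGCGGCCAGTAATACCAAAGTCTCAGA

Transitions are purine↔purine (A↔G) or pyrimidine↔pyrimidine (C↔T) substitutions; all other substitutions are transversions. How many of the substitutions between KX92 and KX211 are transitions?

1

Differing sites — 19:A/T (Tv); 20:T/A (Tv); 21:T/A (Tv); 24:T/C (Ti); 28:C/A (Tv).
Of the 5 differences, 1 transition and 4 transversions, so the answer is 1.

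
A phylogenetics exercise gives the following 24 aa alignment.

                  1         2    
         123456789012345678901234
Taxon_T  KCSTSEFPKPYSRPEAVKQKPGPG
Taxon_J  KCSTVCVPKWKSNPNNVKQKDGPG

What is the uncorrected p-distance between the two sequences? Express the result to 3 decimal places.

Mismatches occur at site 5 (S/V), site 6 (E/C), site 7 (F/V), site 10 (P/W), site 11 (Y/K), site 13 (R/N), site 15 (E/N), site 16 (A/N), site 21 (P/D).
There are 9 differences over 24 sites, so p = 9/24 = 0.375.

0.375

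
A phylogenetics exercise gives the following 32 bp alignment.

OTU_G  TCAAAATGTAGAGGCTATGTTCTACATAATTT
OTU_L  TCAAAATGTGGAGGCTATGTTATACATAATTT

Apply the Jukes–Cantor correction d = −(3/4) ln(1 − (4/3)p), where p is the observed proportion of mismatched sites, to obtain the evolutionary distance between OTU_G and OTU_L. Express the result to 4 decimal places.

Differing sites — 10:A/G; 22:C/A.
p = 2/32 = 0.062500.
d = −0.75 · ln(1 − (4/3)·0.062500) = −0.75 · ln(0.916667) = −0.75 · (-0.087011) = 0.0653.

0.0653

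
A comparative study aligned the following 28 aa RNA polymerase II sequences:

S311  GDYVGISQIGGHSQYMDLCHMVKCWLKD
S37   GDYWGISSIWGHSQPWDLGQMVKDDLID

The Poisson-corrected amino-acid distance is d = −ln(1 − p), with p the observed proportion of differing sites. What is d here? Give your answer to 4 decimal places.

0.4418

The sequences differ at positions 4 (V/W), 8 (Q/S), 10 (G/W), 15 (Y/P), 16 (M/W), 19 (C/G), 20 (H/Q), 24 (C/D), 25 (W/D), 27 (K/I).
p = 10/28 = 0.357143.
d = −ln(1 − 0.357143) = −ln(0.642857) = 0.4418.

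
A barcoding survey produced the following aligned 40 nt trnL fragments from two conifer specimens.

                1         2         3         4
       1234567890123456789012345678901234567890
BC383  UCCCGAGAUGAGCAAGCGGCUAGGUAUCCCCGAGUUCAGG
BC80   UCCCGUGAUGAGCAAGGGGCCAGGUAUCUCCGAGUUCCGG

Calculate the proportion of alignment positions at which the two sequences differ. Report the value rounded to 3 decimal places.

Mismatches occur at site 6 (A→U), site 17 (C→G), site 21 (U→C), site 29 (C→U), site 38 (A→C).
There are 5 differences over 40 sites, so p = 5/40 = 0.125.

0.125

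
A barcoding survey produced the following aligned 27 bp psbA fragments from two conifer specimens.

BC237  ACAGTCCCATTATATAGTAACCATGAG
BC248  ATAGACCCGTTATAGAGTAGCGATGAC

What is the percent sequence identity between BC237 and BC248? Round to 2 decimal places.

74.07%

Differing sites — 2:C/T; 5:T/A; 9:A/G; 15:T/G; 20:A/G; 22:C/G; 27:G/C.
20 of the 27 sites match, so the percent identity is 20/27 × 100 = 74.07%.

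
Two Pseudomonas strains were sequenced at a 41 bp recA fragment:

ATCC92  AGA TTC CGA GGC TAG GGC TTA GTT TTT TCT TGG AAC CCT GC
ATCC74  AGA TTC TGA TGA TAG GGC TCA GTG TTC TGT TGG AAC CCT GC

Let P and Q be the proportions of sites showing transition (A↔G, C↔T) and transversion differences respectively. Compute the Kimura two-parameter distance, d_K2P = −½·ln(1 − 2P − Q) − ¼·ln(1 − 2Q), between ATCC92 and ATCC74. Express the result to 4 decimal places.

The sequences differ at positions 7 (C/T, transition), 10 (G/T, transversion), 12 (C/A, transversion), 20 (T/C, transition), 24 (T/G, transversion), 27 (T/C, transition), 29 (C/G, transversion).
Of the 7 differences, 3 transitions and 4 transversions over 41 sites: P = 3/41 = 0.073171, Q = 4/41 = 0.097561.
d = −0.5·ln(0.756097) − 0.25·ln(0.804878) = −0.5·(-0.279586) − 0.25·(-0.217065) = 0.1941.

0.1941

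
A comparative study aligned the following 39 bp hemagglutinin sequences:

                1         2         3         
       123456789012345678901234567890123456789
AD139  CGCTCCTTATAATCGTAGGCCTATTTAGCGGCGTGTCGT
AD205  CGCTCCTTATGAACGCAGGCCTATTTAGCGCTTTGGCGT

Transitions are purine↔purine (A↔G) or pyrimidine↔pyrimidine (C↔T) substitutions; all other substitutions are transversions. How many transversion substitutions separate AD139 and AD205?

4

Differing sites — 11:A/G (Ti); 13:T/A (Tv); 16:T/C (Ti); 31:G/C (Tv); 32:C/T (Ti); 33:G/T (Tv); 36:T/G (Tv).
Of the 7 differences, 3 transitions and 4 transversions, so the answer is 4.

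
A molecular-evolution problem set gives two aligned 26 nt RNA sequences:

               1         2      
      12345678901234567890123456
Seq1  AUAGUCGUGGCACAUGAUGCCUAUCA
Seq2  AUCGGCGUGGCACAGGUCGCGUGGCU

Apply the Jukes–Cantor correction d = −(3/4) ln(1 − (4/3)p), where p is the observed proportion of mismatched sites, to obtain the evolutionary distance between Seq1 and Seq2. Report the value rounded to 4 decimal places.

Differing sites — 3:A/C; 5:U/G; 15:U/G; 17:A/U; 18:U/C; 21:C/G; 23:A/G; 24:U/G; 26:A/U.
p = 9/26 = 0.346154.
d = −0.75 · ln(1 − (4/3)·0.346154) = −0.75 · ln(0.538461) = −0.75 · (-0.619040) = 0.4643.

0.4643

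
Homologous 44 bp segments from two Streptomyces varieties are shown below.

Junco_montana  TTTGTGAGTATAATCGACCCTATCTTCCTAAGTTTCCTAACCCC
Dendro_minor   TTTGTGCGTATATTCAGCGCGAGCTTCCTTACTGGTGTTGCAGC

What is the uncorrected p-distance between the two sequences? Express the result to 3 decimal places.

The sequences differ at positions 7 (A/C), 13 (A/T), 16 (G/A), 17 (A/G), 19 (C/G), 21 (T/G), 23 (T/G), 30 (A/T), 32 (G/C), 34 (T/G), 35 (T/G), 36 (C/T), 37 (C/G), 39 (A/T), 40 (A/G), 42 (C/A), 43 (C/G).
There are 17 differences over 44 sites, so p = 17/44 = 0.386.

0.386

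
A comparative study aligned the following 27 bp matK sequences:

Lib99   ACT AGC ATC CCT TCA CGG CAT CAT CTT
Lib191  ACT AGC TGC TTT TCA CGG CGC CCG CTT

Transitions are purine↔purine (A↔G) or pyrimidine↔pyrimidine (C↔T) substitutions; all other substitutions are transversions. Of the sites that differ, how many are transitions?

The sequences differ at positions 7 (A/T, transversion), 8 (T/G, transversion), 10 (C/T, transition), 11 (C/T, transition), 20 (A/G, transition), 21 (T/C, transition), 23 (A/C, transversion), 24 (T/G, transversion).
Of the 8 differences, 4 transitions and 4 transversions, so the answer is 4.

4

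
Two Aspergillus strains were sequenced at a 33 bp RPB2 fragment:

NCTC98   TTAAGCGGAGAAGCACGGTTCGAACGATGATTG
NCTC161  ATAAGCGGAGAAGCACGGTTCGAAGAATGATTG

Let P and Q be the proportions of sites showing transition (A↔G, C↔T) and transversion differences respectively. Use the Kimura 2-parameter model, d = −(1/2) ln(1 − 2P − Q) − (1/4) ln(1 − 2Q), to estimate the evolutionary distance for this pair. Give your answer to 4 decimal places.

0.0969

Differing sites — 1:T/A (Tv); 25:C/G (Tv); 26:G/A (Ti).
Of the 3 differences, 1 transition and 2 transversions over 33 sites: P = 1/33 = 0.030303, Q = 2/33 = 0.060606.
d = −0.5·ln(0.878788) − 0.25·ln(0.878788) = −0.5·(-0.129212) − 0.25·(-0.129212) = 0.0969.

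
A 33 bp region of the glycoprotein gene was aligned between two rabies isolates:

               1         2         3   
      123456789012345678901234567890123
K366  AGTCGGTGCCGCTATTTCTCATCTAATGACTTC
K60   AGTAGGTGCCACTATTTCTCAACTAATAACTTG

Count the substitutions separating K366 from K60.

5

The sequences differ at positions 4 (C/A), 11 (G/A), 22 (T/A), 28 (G/A), 33 (C/G).
That gives 5 mismatches out of 33 aligned sites, so the Hamming distance is 5.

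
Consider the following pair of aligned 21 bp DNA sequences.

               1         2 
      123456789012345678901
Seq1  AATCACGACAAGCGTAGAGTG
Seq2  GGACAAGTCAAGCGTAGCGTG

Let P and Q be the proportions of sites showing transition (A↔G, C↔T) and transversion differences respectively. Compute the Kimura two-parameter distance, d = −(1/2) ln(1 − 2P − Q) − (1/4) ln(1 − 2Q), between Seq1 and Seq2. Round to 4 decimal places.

0.3597

Differing sites — 1:A/G (Ti); 2:A/G (Ti); 3:T/A (Tv); 6:C/A (Tv); 8:A/T (Tv); 18:A/C (Tv).
Of the 6 differences, 2 transitions and 4 transversions over 21 sites: P = 2/21 = 0.095238, Q = 4/21 = 0.190476.
d = −0.5·ln(0.619048) − 0.25·ln(0.619048) = −0.5·(-0.479572) − 0.25·(-0.479572) = 0.3597.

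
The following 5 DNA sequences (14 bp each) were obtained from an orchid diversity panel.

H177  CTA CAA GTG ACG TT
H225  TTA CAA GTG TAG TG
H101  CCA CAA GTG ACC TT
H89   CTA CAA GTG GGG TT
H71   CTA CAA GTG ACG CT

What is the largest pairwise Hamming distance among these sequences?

Pairwise Hamming distances:
  H177 vs H225: 4
  H177 vs H101: 2
  H177 vs H89: 2
  H177 vs H71: 1
  H225 vs H101: 6
  H225 vs H89: 4
  H225 vs H71: 5
  H101 vs H89: 4
  H101 vs H71: 3
  H89 vs H71: 3
The largest is 6, between H225 and H101.

6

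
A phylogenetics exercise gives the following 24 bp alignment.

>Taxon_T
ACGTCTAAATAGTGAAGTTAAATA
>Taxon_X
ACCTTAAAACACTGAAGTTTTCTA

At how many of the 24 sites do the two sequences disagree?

8

The sequences differ at positions 3 (G/C), 5 (C/T), 6 (T/A), 10 (T/C), 12 (G/C), 20 (A/T), 21 (A/T), 22 (A/C).
That gives 8 mismatches out of 24 aligned sites, so the Hamming distance is 8.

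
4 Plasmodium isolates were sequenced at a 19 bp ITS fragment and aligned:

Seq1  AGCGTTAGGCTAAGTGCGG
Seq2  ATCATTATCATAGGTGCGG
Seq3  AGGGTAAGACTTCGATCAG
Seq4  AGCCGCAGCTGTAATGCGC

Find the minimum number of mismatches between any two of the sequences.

Pairwise Hamming distances:
  Seq1 vs Seq2: 6
  Seq1 vs Seq3: 8
  Seq1 vs Seq4: 9
  Seq2 vs Seq3: 12
  Seq2 vs Seq4: 11
  Seq3 vs Seq4: 13
The smallest is 6, between Seq1 and Seq2.

6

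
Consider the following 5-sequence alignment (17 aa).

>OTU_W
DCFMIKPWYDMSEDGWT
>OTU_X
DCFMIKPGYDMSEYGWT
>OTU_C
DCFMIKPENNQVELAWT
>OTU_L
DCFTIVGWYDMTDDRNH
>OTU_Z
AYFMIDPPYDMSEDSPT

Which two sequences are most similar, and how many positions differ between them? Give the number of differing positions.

2

Pairwise Hamming distances:
  OTU_W vs OTU_X: 2
  OTU_W vs OTU_C: 7
  OTU_W vs OTU_L: 8
  OTU_W vs OTU_Z: 6
  OTU_X vs OTU_C: 7
  OTU_X vs OTU_L: 10
  OTU_X vs OTU_Z: 7
  OTU_C vs OTU_L: 13
  OTU_C vs OTU_Z: 11
  OTU_L vs OTU_Z: 11
The smallest is 2, between OTU_W and OTU_X.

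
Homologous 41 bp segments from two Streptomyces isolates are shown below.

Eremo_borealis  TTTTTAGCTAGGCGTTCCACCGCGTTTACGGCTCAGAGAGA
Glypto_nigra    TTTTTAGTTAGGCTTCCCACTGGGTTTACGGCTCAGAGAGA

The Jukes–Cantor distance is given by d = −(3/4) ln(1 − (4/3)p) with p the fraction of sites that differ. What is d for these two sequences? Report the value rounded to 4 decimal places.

Mismatches occur at site 8 (C→T), site 14 (G→T), site 16 (T→C), site 21 (C→T), site 23 (C→G).
p = 5/41 = 0.121951.
d = −0.75 · ln(1 − (4/3)·0.121951) = −0.75 · ln(0.837399) = −0.75 · (-0.177455) = 0.1331.

0.1331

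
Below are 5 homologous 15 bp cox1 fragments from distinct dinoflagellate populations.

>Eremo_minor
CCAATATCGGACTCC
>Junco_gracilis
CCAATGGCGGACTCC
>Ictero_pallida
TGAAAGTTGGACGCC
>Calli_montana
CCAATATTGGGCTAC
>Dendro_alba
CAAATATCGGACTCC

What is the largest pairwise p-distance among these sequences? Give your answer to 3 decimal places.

Pairwise Hamming distances:
  Eremo_minor vs Junco_gracilis: 2
  Eremo_minor vs Ictero_pallida: 6
  Eremo_minor vs Calli_montana: 3
  Eremo_minor vs Dendro_alba: 1
  Junco_gracilis vs Ictero_pallida: 6
  Junco_gracilis vs Calli_montana: 5
  Junco_gracilis vs Dendro_alba: 3
  Ictero_pallida vs Calli_montana: 7
  Ictero_pallida vs Dendro_alba: 6
  Calli_montana vs Dendro_alba: 4
The largest is 7 mismatches, between Ictero_pallida and Calli_montana; p = 7/15 = 0.467.

0.467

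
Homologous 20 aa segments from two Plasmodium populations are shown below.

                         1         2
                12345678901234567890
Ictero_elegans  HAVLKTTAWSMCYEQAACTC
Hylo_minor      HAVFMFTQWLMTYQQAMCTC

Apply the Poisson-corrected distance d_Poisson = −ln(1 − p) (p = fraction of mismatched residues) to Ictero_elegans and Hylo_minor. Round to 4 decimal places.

0.5108

The sequences differ at positions 4 (L/F), 5 (K/M), 6 (T/F), 8 (A/Q), 10 (S/L), 12 (C/T), 14 (E/Q), 17 (A/M).
p = 8/20 = 0.400000.
d = −ln(1 − 0.400000) = −ln(0.600000) = 0.5108.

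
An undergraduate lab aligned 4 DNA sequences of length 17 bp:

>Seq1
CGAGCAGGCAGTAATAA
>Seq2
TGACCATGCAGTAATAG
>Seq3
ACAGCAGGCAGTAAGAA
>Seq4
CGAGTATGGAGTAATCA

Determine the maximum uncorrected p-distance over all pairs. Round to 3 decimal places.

Pairwise Hamming distances:
  Seq1 vs Seq2: 4
  Seq1 vs Seq3: 3
  Seq1 vs Seq4: 4
  Seq2 vs Seq3: 6
  Seq2 vs Seq4: 6
  Seq3 vs Seq4: 7
The largest is 7 mismatches, between Seq3 and Seq4; p = 7/17 = 0.412.

0.412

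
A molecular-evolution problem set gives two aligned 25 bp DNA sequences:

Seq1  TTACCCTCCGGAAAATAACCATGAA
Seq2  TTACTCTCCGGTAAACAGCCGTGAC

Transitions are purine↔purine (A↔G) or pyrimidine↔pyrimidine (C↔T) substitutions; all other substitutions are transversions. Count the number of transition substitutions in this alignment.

The sequences differ at positions 5 (C/T, transition), 12 (A/T, transversion), 16 (T/C, transition), 18 (A/G, transition), 21 (A/G, transition), 25 (A/C, transversion).
Of the 6 differences, 4 transitions and 2 transversions, so the answer is 4.

4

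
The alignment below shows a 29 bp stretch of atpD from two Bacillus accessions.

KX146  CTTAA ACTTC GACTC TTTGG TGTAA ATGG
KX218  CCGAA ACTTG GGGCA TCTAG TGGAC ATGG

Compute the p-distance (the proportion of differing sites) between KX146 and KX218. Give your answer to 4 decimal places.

0.3793

The sequences differ at positions 2 (T/C), 3 (T/G), 10 (C/G), 12 (A/G), 13 (C/G), 14 (T/C), 15 (C/A), 17 (T/C), 19 (G/A), 23 (T/G), 25 (A/C).
There are 11 differences over 29 sites, so p = 11/29 = 0.3793.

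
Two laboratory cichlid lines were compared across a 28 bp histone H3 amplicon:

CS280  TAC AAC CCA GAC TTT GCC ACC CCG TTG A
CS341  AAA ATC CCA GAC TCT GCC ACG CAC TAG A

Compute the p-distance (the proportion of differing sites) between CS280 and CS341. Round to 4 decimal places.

The sequences differ at positions 1 (T/A), 3 (C/A), 5 (A/T), 14 (T/C), 21 (C/G), 23 (C/A), 24 (G/C), 26 (T/A).
There are 8 differences over 28 sites, so p = 8/28 = 0.2857.

0.2857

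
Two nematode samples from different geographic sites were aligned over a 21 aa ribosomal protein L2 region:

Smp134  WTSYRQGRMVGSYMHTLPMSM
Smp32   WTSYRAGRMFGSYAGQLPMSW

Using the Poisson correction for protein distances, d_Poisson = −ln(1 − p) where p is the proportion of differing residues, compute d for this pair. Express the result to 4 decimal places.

Mismatches occur at site 6 (Q→A), site 10 (V→F), site 14 (M→A), site 15 (H→G), site 16 (T→Q), site 21 (M→W).
p = 6/21 = 0.285714.
d = −ln(1 − 0.285714) = −ln(0.714286) = 0.3365.

0.3365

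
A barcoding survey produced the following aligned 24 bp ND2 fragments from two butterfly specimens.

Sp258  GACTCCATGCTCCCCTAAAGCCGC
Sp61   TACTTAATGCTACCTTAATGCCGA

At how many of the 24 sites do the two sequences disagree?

7

The sequences differ at positions 1 (G/T), 5 (C/T), 6 (C/A), 12 (C/A), 15 (C/T), 19 (A/T), 24 (C/A).
That gives 7 mismatches out of 24 aligned sites, so the Hamming distance is 7.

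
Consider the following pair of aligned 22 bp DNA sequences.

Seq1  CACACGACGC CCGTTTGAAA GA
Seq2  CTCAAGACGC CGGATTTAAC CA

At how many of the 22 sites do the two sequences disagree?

7

The sequences differ at positions 2 (A/T), 5 (C/A), 12 (C/G), 14 (T/A), 17 (G/T), 20 (A/C), 21 (G/C).
That gives 7 mismatches out of 22 aligned sites, so the Hamming distance is 7.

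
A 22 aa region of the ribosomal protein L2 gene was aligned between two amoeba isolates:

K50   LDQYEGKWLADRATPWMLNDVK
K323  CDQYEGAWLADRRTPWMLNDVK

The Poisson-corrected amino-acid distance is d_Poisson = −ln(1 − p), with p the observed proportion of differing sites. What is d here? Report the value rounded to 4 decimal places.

Differing sites — 1:L/C; 7:K/A; 13:A/R.
p = 3/22 = 0.136364.
d = −ln(1 − 0.136364) = −ln(0.863636) = 0.1466.

0.1466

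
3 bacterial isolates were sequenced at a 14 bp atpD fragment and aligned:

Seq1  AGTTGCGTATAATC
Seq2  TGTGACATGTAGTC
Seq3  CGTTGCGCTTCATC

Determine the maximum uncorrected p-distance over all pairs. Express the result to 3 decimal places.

Pairwise Hamming distances:
  Seq1 vs Seq2: 6
  Seq1 vs Seq3: 4
  Seq2 vs Seq3: 8
The largest is 8 mismatches, between Seq2 and Seq3; p = 8/14 = 0.571.

0.571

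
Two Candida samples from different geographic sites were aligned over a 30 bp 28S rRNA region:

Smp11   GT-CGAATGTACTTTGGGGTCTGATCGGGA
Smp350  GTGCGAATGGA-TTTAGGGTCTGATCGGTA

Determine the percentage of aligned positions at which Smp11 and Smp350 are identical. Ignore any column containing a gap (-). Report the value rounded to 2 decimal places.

89.29%

Excluding the 2 gap columns leaves 28 comparable sites.
The sequences differ at positions 10 (T/G), 16 (G/A), 29 (G/T).
25 of the 28 comparable sites match, so the percent identity is 25/28 × 100 = 89.29%.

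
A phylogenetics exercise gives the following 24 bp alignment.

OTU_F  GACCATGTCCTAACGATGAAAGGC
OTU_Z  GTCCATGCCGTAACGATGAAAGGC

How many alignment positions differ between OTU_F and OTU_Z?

Differing sites — 2:A/T; 8:T/C; 10:C/G.
That gives 3 mismatches out of 24 aligned sites, so the Hamming distance is 3.

3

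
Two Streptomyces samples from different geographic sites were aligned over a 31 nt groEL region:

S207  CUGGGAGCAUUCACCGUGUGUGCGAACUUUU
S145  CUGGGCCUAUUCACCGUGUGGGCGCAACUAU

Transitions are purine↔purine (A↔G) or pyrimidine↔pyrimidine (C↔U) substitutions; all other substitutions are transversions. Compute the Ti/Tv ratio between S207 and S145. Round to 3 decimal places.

0.333

Mismatches occur at site 6 (A/C, transversion), site 7 (G/C, transversion), site 8 (C/U, transition), site 21 (U/G, transversion), site 25 (A/C, transversion), site 27 (C/A, transversion), site 28 (U/C, transition), site 30 (U/A, transversion).
Of the 8 differences, 2 transitions and 6 transversions, so Ti/Tv = 2/6 = 0.333.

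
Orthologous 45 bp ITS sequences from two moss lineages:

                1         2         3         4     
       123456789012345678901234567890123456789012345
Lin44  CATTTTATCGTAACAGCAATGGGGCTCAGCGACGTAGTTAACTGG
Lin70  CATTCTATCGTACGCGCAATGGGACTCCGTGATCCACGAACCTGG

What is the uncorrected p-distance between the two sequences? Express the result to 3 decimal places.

0.311

Differing sites — 5:T/C; 13:A/C; 14:C/G; 15:A/C; 24:G/A; 28:A/C; 30:C/T; 33:C/T; 34:G/C; 35:T/C; 37:G/C; 38:T/G; 39:T/A; 41:A/C.
There are 14 differences over 45 sites, so p = 14/45 = 0.311.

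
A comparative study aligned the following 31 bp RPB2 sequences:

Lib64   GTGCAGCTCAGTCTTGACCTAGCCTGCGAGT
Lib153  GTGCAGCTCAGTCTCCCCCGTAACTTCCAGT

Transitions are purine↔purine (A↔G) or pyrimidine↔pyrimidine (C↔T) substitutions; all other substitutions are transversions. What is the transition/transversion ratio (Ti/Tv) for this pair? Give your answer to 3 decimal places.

Differing sites — 15:T/C (Ti); 16:G/C (Tv); 17:A/C (Tv); 20:T/G (Tv); 21:A/T (Tv); 22:G/A (Ti); 23:C/A (Tv); 26:G/T (Tv); 28:G/C (Tv).
Of the 9 differences, 2 transitions and 7 transversions, so Ti/Tv = 2/7 = 0.286.

0.286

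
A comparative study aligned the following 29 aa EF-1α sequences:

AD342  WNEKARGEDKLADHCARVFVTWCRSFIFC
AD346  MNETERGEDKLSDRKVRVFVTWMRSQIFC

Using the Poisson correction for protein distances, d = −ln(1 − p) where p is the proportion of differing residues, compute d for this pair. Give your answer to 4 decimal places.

Mismatches occur at site 1 (W/M), site 4 (K/T), site 5 (A/E), site 12 (A/S), site 14 (H/R), site 15 (C/K), site 16 (A/V), site 23 (C/M), site 26 (F/Q).
p = 9/29 = 0.310345.
d = −ln(1 − 0.310345) = −ln(0.689655) = 0.3716.

0.3716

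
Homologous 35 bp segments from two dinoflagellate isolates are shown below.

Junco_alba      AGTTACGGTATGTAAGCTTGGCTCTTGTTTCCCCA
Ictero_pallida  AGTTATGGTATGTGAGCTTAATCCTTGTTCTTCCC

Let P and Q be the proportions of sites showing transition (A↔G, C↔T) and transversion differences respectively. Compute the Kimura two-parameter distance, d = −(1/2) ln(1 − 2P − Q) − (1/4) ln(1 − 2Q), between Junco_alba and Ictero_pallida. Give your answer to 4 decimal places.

0.4061

Differing sites — 6:C/T (Ti); 14:A/G (Ti); 20:G/A (Ti); 21:G/A (Ti); 22:C/T (Ti); 23:T/C (Ti); 30:T/C (Ti); 31:C/T (Ti); 32:C/T (Ti); 35:A/C (Tv).
Of the 10 differences, 9 transitions and 1 transversion over 35 sites: P = 9/35 = 0.257143, Q = 1/35 = 0.028571.
d = −0.5·ln(0.457143) − 0.25·ln(0.942858) = −0.5·(-0.782759) − 0.25·(-0.058840) = 0.4061.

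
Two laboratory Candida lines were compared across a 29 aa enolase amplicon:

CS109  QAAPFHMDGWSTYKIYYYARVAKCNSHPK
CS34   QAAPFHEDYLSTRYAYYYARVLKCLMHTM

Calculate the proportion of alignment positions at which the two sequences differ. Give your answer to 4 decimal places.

0.3793

The sequences differ at positions 7 (M/E), 9 (G/Y), 10 (W/L), 13 (Y/R), 14 (K/Y), 15 (I/A), 22 (A/L), 25 (N/L), 26 (S/M), 28 (P/T), 29 (K/M).
There are 11 differences over 29 sites, so p = 11/29 = 0.3793.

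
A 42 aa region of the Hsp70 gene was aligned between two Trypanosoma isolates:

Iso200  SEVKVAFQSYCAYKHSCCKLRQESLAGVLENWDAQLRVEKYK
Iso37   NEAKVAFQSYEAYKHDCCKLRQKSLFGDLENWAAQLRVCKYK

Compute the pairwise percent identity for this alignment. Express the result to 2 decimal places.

Differing sites — 1:S/N; 3:V/A; 11:C/E; 16:S/D; 23:E/K; 26:A/F; 28:V/D; 33:D/A; 39:E/C.
33 of the 42 sites match, so the percent identity is 33/42 × 100 = 78.57%.

78.57%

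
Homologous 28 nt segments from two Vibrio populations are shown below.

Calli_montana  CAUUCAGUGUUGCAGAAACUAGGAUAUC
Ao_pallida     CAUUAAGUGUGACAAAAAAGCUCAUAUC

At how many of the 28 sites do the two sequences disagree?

The sequences differ at positions 5 (C/A), 11 (U/G), 12 (G/A), 15 (G/A), 19 (C/A), 20 (U/G), 21 (A/C), 22 (G/U), 23 (G/C).
That gives 9 mismatches out of 28 aligned sites, so the Hamming distance is 9.

9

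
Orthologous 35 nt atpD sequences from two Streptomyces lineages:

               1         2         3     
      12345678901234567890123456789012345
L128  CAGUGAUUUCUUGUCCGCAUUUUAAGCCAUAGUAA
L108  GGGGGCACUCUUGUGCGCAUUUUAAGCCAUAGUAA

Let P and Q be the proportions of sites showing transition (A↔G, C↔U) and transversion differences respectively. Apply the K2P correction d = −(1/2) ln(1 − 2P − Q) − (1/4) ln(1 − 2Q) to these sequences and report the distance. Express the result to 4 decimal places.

Differing sites — 1:C/G (Tv); 2:A/G (Ti); 4:U/G (Tv); 6:A/C (Tv); 7:U/A (Tv); 8:U/C (Ti); 15:C/G (Tv).
Of the 7 differences, 2 transitions and 5 transversions over 35 sites: P = 2/35 = 0.057143, Q = 5/35 = 0.142857.
d = −0.5·ln(0.742857) − 0.25·ln(0.714286) = −0.5·(-0.297252) − 0.25·(-0.336472) = 0.2327.

0.2327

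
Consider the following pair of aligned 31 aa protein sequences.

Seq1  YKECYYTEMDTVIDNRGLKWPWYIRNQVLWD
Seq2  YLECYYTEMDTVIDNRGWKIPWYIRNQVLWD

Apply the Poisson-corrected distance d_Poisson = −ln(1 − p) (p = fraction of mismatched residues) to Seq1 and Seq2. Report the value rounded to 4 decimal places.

0.1018

The sequences differ at positions 2 (K/L), 18 (L/W), 20 (W/I).
p = 3/31 = 0.096774.
d = −ln(1 − 0.096774) = −ln(0.903226) = 0.1018.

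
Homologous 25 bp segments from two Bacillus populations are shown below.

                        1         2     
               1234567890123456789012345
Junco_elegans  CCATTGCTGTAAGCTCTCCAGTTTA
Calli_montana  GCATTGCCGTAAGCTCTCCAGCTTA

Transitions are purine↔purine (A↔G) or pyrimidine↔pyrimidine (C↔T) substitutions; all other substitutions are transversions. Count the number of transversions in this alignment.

Differing sites — 1:C/G (Tv); 8:T/C (Ti); 22:T/C (Ti).
Of the 3 differences, 2 transitions and 1 transversion, so the answer is 1.

1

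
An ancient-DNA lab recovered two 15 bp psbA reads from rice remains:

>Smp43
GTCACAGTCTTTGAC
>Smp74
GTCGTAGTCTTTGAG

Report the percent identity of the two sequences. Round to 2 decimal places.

Mismatches occur at site 4 (A/G), site 5 (C/T), site 15 (C/G).
12 of the 15 sites match, so the percent identity is 12/15 × 100 = 80.00%.

80.00%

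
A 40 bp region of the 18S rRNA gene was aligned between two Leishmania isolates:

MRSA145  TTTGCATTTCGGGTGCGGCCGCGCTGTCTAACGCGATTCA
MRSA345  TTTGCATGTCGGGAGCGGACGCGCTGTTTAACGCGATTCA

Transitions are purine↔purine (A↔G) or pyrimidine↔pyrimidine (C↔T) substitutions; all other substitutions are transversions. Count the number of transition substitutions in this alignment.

The sequences differ at positions 8 (T/G, transversion), 14 (T/A, transversion), 19 (C/A, transversion), 28 (C/T, transition).
Of the 4 differences, 1 transition and 3 transversions, so the answer is 1.

1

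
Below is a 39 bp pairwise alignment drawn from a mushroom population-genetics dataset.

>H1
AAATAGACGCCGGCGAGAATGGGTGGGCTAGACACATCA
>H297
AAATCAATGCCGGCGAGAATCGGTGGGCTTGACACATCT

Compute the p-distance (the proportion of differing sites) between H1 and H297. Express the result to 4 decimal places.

0.1538

Mismatches occur at site 5 (A/C), site 6 (G/A), site 8 (C/T), site 21 (G/C), site 30 (A/T), site 39 (A/T).
There are 6 differences over 39 sites, so p = 6/39 = 0.1538.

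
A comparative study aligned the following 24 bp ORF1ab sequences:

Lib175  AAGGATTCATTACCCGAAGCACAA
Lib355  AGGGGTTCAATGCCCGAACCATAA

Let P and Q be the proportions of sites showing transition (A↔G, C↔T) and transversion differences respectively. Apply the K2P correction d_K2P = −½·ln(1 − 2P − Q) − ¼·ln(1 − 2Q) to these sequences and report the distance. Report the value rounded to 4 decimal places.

0.3151

Differing sites — 2:A/G (Ti); 5:A/G (Ti); 10:T/A (Tv); 12:A/G (Ti); 19:G/C (Tv); 22:C/T (Ti).
Of the 6 differences, 4 transitions and 2 transversions over 24 sites: P = 4/24 = 0.166667, Q = 2/24 = 0.083333.
d = −0.5·ln(0.583333) − 0.25·ln(0.833334) = −0.5·(-0.538997) − 0.25·(-0.182321) = 0.3151.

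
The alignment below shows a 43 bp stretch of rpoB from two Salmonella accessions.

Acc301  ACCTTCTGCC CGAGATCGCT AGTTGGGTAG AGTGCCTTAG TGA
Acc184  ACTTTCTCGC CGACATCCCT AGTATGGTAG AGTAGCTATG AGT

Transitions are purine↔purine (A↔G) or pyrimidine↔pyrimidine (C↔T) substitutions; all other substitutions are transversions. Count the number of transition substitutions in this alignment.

Mismatches occur at site 3 (C→T, transition), site 8 (G→C, transversion), site 9 (C→G, transversion), site 14 (G→C, transversion), site 18 (G→C, transversion), site 24 (T→A, transversion), site 25 (G→T, transversion), site 34 (G→A, transition), site 35 (C→G, transversion), site 38 (T→A, transversion), site 39 (A→T, transversion), site 41 (T→A, transversion), site 43 (A→T, transversion).
Of the 13 differences, 2 transitions and 11 transversions, so the answer is 2.

2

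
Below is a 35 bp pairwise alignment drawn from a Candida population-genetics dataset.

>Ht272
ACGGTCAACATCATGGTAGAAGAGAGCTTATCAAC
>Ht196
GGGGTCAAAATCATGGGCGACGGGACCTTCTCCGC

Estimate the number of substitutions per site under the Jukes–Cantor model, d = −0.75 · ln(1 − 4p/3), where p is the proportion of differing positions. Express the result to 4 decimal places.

Mismatches occur at site 1 (A/G), site 2 (C/G), site 9 (C/A), site 17 (T/G), site 18 (A/C), site 21 (A/C), site 23 (A/G), site 26 (G/C), site 30 (A/C), site 33 (A/C), site 34 (A/G).
p = 11/35 = 0.314286.
d = −0.75 · ln(1 − (4/3)·0.314286) = −0.75 · ln(0.580952) = −0.75 · (-0.543087) = 0.4073.

0.4073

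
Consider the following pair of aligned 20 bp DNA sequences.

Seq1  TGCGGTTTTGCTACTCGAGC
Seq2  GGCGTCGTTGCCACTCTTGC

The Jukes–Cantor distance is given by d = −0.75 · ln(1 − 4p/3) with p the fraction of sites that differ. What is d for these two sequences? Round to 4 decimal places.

The sequences differ at positions 1 (T/G), 5 (G/T), 6 (T/C), 7 (T/G), 12 (T/C), 17 (G/T), 18 (A/T).
p = 7/20 = 0.350000.
d = −0.75 · ln(1 − (4/3)·0.350000) = −0.75 · ln(0.533333) = −0.75 · (-0.628609) = 0.4715.

0.4715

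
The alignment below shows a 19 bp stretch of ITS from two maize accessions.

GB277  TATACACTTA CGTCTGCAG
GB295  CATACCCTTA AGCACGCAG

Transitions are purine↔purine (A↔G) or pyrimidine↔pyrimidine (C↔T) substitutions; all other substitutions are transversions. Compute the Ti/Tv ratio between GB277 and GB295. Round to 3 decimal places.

Differing sites — 1:T/C (Ti); 6:A/C (Tv); 11:C/A (Tv); 13:T/C (Ti); 14:C/A (Tv); 15:T/C (Ti).
Of the 6 differences, 3 transitions and 3 transversions, so Ti/Tv = 3/3 = 1.000.

1.000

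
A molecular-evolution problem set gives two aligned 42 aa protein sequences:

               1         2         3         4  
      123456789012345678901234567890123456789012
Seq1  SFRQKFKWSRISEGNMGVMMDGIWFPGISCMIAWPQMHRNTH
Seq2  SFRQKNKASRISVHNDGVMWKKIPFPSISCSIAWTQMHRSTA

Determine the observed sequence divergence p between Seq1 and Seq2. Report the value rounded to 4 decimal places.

0.3333

Mismatches occur at site 6 (F→N), site 8 (W→A), site 13 (E→V), site 14 (G→H), site 16 (M→D), site 20 (M→W), site 21 (D→K), site 22 (G→K), site 24 (W→P), site 27 (G→S), site 31 (M→S), site 35 (P→T), site 40 (N→S), site 42 (H→A).
There are 14 differences over 42 sites, so p = 14/42 = 0.3333.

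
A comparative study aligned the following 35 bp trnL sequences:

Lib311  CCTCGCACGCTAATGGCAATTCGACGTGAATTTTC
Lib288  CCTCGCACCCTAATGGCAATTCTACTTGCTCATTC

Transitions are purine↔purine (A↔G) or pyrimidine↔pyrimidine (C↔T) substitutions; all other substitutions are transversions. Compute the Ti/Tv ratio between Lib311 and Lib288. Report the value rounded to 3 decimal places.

Differing sites — 9:G/C (Tv); 23:G/T (Tv); 26:G/T (Tv); 29:A/C (Tv); 30:A/T (Tv); 31:T/C (Ti); 32:T/A (Tv).
Of the 7 differences, 1 transition and 6 transversions, so Ti/Tv = 1/6 = 0.167.

0.167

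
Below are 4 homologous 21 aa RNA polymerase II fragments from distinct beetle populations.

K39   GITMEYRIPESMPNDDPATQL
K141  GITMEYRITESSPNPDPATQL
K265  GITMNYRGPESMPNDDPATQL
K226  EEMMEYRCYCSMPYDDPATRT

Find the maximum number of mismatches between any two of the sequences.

11

Pairwise Hamming distances:
  K39 vs K141: 3
  K39 vs K265: 2
  K39 vs K226: 9
  K141 vs K265: 5
  K141 vs K226: 11
  K265 vs K226: 10
The largest is 11, between K141 and K226.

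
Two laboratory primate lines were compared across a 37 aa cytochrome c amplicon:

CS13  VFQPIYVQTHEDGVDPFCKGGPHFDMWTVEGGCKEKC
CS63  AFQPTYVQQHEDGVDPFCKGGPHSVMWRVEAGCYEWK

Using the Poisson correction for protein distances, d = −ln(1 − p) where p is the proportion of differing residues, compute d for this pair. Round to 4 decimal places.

0.3151

The sequences differ at positions 1 (V/A), 5 (I/T), 9 (T/Q), 24 (F/S), 25 (D/V), 28 (T/R), 31 (G/A), 34 (K/Y), 36 (K/W), 37 (C/K).
p = 10/37 = 0.270270.
d = −ln(1 − 0.270270) = −ln(0.729730) = 0.3151.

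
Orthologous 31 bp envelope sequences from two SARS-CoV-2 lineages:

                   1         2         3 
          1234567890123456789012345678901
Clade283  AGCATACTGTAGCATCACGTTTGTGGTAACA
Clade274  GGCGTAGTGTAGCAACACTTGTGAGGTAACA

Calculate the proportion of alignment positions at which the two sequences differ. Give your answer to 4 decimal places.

0.2258

The sequences differ at positions 1 (A/G), 4 (A/G), 7 (C/G), 15 (T/A), 19 (G/T), 21 (T/G), 24 (T/A).
There are 7 differences over 31 sites, so p = 7/31 = 0.2258.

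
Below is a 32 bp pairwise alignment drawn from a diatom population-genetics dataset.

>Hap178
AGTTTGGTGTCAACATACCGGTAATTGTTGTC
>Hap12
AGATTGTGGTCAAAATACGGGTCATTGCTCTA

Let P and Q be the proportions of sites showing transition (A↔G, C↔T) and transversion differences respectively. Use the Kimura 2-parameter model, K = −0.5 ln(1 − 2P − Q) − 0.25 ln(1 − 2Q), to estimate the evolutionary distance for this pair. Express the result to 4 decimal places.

0.3606

The sequences differ at positions 3 (T/A, transversion), 7 (G/T, transversion), 8 (T/G, transversion), 14 (C/A, transversion), 19 (C/G, transversion), 23 (A/C, transversion), 28 (T/C, transition), 30 (G/C, transversion), 32 (C/A, transversion).
Of the 9 differences, 1 transition and 8 transversions over 32 sites: P = 1/32 = 0.031250, Q = 8/32 = 0.250000.
d = −0.5·ln(0.687500) − 0.25·ln(0.500000) = −0.5·(-0.374693) − 0.25·(-0.693147) = 0.3606.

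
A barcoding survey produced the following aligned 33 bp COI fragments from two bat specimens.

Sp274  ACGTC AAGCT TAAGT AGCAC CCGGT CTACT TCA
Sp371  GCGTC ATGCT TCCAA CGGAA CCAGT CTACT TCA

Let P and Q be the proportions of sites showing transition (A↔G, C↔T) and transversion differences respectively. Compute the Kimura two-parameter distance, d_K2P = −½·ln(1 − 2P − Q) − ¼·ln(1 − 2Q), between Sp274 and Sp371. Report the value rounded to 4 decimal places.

Mismatches occur at site 1 (A→G, transition), site 7 (A→T, transversion), site 12 (A→C, transversion), site 13 (A→C, transversion), site 14 (G→A, transition), site 15 (T→A, transversion), site 16 (A→C, transversion), site 18 (C→G, transversion), site 20 (C→A, transversion), site 23 (G→A, transition).
Of the 10 differences, 3 transitions and 7 transversions over 33 sites: P = 3/33 = 0.090909, Q = 7/33 = 0.212121.
d = −0.5·ln(0.606061) − 0.25·ln(0.575758) = −0.5·(-0.500775) − 0.25·(-0.552068) = 0.3884.

0.3884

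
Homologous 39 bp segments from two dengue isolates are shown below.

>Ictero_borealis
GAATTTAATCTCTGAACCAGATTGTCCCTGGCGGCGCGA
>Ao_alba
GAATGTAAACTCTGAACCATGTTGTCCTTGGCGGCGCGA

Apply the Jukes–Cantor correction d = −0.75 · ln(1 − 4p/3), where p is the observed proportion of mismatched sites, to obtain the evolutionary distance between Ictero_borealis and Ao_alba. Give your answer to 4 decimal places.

0.1406

The sequences differ at positions 5 (T/G), 9 (T/A), 20 (G/T), 21 (A/G), 28 (C/T).
p = 5/39 = 0.128205.
d = −0.75 · ln(1 − (4/3)·0.128205) = −0.75 · ln(0.829060) = −0.75 · (-0.187463) = 0.1406.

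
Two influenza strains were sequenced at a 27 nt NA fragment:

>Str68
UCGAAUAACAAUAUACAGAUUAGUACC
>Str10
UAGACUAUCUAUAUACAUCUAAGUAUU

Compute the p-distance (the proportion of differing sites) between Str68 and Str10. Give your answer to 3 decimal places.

Mismatches occur at site 2 (C→A), site 5 (A→C), site 8 (A→U), site 10 (A→U), site 18 (G→U), site 19 (A→C), site 21 (U→A), site 26 (C→U), site 27 (C→U).
There are 9 differences over 27 sites, so p = 9/27 = 0.333.

0.333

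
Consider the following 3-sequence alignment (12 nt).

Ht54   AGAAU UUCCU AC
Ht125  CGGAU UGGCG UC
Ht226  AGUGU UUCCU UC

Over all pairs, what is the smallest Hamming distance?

Pairwise Hamming distances:
  Ht54 vs Ht125: 6
  Ht54 vs Ht226: 3
  Ht125 vs Ht226: 6
The smallest is 3, between Ht54 and Ht226.

3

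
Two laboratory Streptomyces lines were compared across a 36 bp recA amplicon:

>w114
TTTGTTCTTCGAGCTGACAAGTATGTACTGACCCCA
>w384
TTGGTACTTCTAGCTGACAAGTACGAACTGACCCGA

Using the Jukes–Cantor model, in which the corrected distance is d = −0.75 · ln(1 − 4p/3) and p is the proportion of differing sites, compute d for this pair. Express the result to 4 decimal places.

0.1885

The sequences differ at positions 3 (T/G), 6 (T/A), 11 (G/T), 24 (T/C), 26 (T/A), 35 (C/G).
p = 6/36 = 0.166667.
d = −0.75 · ln(1 − (4/3)·0.166667) = −0.75 · ln(0.777777) = −0.75 · (-0.251315) = 0.1885.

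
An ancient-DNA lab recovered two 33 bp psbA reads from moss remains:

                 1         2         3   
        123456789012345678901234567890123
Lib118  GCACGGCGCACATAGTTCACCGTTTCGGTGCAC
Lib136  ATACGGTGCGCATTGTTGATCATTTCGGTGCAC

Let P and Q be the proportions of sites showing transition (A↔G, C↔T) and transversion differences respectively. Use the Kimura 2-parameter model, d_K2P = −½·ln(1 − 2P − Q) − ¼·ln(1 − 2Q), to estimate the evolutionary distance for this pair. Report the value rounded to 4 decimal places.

Differing sites — 1:G/A (Ti); 2:C/T (Ti); 7:C/T (Ti); 10:A/G (Ti); 14:A/T (Tv); 18:C/G (Tv); 20:C/T (Ti); 22:G/A (Ti).
Of the 8 differences, 6 transitions and 2 transversions over 33 sites: P = 6/33 = 0.181818, Q = 2/33 = 0.060606.
d = −0.5·ln(0.575758) − 0.25·ln(0.878788) = −0.5·(-0.552068) − 0.25·(-0.129212) = 0.3083.

0.3083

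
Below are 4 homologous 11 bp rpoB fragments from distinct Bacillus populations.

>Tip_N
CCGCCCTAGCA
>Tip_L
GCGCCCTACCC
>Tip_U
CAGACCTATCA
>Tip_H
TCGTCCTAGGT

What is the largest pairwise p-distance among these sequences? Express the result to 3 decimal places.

0.545

Pairwise Hamming distances:
  Tip_N vs Tip_L: 3
  Tip_N vs Tip_U: 3
  Tip_N vs Tip_H: 4
  Tip_L vs Tip_U: 5
  Tip_L vs Tip_H: 5
  Tip_U vs Tip_H: 6
The largest is 6 mismatches, between Tip_U and Tip_H; p = 6/11 = 0.545.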